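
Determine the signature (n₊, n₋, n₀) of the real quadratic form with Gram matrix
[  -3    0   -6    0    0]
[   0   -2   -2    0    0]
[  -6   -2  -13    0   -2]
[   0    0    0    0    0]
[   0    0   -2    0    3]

Answer: (1, 3, 1)

Derivation:
step 0: pivot -3 → sign −
step 1: pivot -2 → sign −
step 2: pivot 1 → sign +
step 3: pivot -1 → sign −
step 4: row/col 4 already zero → sign 0
signature = (1, 3, 1)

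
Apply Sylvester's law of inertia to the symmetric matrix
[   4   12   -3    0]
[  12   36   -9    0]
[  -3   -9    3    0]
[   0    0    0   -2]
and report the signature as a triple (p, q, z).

step 0: pivot 4 → sign +
step 1: pivot 3/4 → sign +
step 2: pivot -2 → sign −
step 3: row/col 3 already zero → sign 0
signature = (2, 1, 1)

Answer: (2, 1, 1)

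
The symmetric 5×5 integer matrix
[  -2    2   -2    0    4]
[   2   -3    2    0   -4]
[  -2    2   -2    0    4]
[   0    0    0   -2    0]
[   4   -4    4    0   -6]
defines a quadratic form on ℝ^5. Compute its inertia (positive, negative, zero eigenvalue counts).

step 0: pivot -2 → sign −
step 1: pivot -1 → sign −
step 2: pivot -2 → sign −
step 3: pivot 2 → sign +
step 4: row/col 4 already zero → sign 0
signature = (1, 3, 1)

Answer: (1, 3, 1)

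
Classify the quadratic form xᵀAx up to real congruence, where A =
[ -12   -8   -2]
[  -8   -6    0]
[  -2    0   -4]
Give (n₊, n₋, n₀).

step 0: pivot -12 → sign −
step 1: pivot -2/3 → sign −
step 2: pivot -1 → sign −
signature = (0, 3, 0)

Answer: (0, 3, 0)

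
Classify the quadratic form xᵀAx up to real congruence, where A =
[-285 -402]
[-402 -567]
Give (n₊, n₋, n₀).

step 0: pivot -285 → sign −
step 1: pivot 3/95 → sign +
signature = (1, 1, 0)

Answer: (1, 1, 0)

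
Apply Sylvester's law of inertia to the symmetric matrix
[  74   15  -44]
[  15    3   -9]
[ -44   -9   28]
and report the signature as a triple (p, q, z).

step 0: pivot 74 → sign +
step 1: pivot -3/74 → sign −
step 2: pivot 2 → sign +
signature = (2, 1, 0)

Answer: (2, 1, 0)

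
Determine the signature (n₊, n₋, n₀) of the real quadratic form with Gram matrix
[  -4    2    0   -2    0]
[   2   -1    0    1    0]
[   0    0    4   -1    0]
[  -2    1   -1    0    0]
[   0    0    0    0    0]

step 0: pivot -4 → sign −
step 1: pivot 4 → sign +
step 2: pivot 3/4 → sign +
step 3: row/col 3 already zero → sign 0
step 4: row/col 4 already zero → sign 0
signature = (2, 1, 2)

Answer: (2, 1, 2)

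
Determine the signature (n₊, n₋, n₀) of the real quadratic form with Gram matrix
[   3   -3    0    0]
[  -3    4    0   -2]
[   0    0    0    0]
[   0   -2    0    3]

Answer: (2, 1, 1)

Derivation:
step 0: pivot 3 → sign +
step 1: pivot 1 → sign +
step 2: pivot -1 → sign −
step 3: row/col 3 already zero → sign 0
signature = (2, 1, 1)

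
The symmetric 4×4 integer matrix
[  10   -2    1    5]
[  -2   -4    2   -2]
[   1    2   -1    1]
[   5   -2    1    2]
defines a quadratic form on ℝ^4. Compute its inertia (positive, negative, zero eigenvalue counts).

Answer: (1, 2, 1)

Derivation:
step 0: pivot 10 → sign +
step 1: pivot -22/5 → sign −
step 2: pivot -3/11 → sign −
step 3: row/col 3 already zero → sign 0
signature = (1, 2, 1)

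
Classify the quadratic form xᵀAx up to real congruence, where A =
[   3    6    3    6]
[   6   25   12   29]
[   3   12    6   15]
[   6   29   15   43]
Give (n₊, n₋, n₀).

Answer: (4, 0, 0)

Derivation:
step 0: pivot 3 → sign +
step 1: pivot 13 → sign +
step 2: pivot 3/13 → sign +
step 3: pivot 3 → sign +
signature = (4, 0, 0)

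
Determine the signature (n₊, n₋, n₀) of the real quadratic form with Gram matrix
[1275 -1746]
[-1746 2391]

step 0: pivot 1275 → sign +
step 1: pivot 3/425 → sign +
signature = (2, 0, 0)

Answer: (2, 0, 0)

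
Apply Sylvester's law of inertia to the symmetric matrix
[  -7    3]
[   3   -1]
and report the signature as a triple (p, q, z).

Answer: (1, 1, 0)

Derivation:
step 0: pivot -7 → sign −
step 1: pivot 2/7 → sign +
signature = (1, 1, 0)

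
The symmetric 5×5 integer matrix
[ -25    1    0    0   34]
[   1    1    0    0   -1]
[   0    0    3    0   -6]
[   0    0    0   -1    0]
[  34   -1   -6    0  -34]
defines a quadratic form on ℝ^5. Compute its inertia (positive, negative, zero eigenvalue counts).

step 0: pivot -25 → sign −
step 1: pivot 26/25 → sign +
step 2: pivot 3 → sign +
step 3: pivot -1 → sign −
step 4: pivot 3/26 → sign +
signature = (3, 2, 0)

Answer: (3, 2, 0)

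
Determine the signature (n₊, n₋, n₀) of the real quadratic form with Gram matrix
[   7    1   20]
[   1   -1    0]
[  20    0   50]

Answer: (1, 1, 1)

Derivation:
step 0: pivot 7 → sign +
step 1: pivot -8/7 → sign −
step 2: row/col 2 already zero → sign 0
signature = (1, 1, 1)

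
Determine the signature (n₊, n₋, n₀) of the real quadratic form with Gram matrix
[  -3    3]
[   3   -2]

Answer: (1, 1, 0)

Derivation:
step 0: pivot -3 → sign −
step 1: pivot 1 → sign +
signature = (1, 1, 0)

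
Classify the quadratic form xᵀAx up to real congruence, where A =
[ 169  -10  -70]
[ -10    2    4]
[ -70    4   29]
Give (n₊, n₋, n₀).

step 0: pivot 169 → sign +
step 1: pivot 238/169 → sign +
step 2: pivot -1/119 → sign −
signature = (2, 1, 0)

Answer: (2, 1, 0)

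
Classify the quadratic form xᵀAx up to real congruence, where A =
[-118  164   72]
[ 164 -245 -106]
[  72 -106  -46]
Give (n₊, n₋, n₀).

step 0: pivot -118 → sign −
step 1: pivot -1007/59 → sign −
step 2: pivot -6/1007 → sign −
signature = (0, 3, 0)

Answer: (0, 3, 0)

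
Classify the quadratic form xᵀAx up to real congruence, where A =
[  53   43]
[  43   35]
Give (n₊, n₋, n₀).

step 0: pivot 53 → sign +
step 1: pivot 6/53 → sign +
signature = (2, 0, 0)

Answer: (2, 0, 0)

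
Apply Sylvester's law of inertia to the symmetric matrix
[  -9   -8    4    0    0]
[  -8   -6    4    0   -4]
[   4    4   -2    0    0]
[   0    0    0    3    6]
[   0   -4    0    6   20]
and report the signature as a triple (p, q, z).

step 0: pivot -9 → sign −
step 1: pivot 10/9 → sign +
step 2: pivot -2/5 → sign −
step 3: pivot 3 → sign +
step 4: row/col 4 already zero → sign 0
signature = (2, 2, 1)

Answer: (2, 2, 1)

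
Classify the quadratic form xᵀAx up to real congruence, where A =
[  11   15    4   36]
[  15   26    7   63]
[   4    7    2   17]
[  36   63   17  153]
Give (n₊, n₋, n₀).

step 0: pivot 11 → sign +
step 1: pivot 61/11 → sign +
step 2: pivot 7/61 → sign +
step 3: pivot 2/7 → sign +
signature = (4, 0, 0)

Answer: (4, 0, 0)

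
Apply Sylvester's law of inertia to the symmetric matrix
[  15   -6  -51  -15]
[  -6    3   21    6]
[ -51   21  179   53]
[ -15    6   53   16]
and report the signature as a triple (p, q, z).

step 0: pivot 15 → sign +
step 1: pivot 3/5 → sign +
step 2: pivot 5 → sign +
step 3: pivot 1/5 → sign +
signature = (4, 0, 0)

Answer: (4, 0, 0)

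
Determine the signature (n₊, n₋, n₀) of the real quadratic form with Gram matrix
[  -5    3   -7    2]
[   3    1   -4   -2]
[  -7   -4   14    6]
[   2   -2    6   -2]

step 0: pivot -5 → sign −
step 1: pivot 14/5 → sign +
step 2: pivot -3/14 → sign −
step 3: pivot 2 → sign +
signature = (2, 2, 0)

Answer: (2, 2, 0)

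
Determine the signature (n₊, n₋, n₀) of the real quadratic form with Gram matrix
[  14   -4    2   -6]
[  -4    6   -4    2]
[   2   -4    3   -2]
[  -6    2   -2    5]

Answer: (3, 1, 0)

Derivation:
step 0: pivot 14 → sign +
step 1: pivot 34/7 → sign +
step 2: pivot 5/17 → sign +
step 3: pivot -3/5 → sign −
signature = (3, 1, 0)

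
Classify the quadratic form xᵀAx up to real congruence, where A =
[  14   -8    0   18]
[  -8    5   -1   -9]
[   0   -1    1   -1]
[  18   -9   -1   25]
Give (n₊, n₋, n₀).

step 0: pivot 14 → sign +
step 1: pivot 3/7 → sign +
step 2: pivot -4/3 → sign −
step 3: pivot 1 → sign +
signature = (3, 1, 0)

Answer: (3, 1, 0)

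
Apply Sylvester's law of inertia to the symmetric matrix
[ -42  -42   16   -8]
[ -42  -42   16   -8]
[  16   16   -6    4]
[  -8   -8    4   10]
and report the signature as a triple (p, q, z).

step 0: pivot -42 → sign −
step 1: pivot 2/21 → sign +
step 2: pivot 2 → sign +
step 3: row/col 3 already zero → sign 0
signature = (2, 1, 1)

Answer: (2, 1, 1)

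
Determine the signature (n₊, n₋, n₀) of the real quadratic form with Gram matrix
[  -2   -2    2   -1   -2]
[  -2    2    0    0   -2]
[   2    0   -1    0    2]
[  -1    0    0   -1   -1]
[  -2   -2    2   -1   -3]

Answer: (2, 3, 0)

Derivation:
step 0: pivot -2 → sign −
step 1: pivot 4 → sign +
step 2: pivot -3/4 → sign −
step 3: pivot 1/3 → sign +
step 4: pivot -1 → sign −
signature = (2, 3, 0)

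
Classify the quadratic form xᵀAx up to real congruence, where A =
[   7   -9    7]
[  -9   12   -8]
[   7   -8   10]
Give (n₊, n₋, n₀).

step 0: pivot 7 → sign +
step 1: pivot 3/7 → sign +
step 2: pivot 2/3 → sign +
signature = (3, 0, 0)

Answer: (3, 0, 0)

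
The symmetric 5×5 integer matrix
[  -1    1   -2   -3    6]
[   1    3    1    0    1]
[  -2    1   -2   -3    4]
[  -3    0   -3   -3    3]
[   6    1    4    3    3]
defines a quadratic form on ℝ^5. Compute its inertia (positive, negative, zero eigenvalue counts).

Answer: (4, 1, 0)

Derivation:
step 0: pivot -1 → sign −
step 1: pivot 4 → sign +
step 2: pivot 7/4 → sign +
step 3: pivot 6/7 → sign +
step 4: pivot 1 → sign +
signature = (4, 1, 0)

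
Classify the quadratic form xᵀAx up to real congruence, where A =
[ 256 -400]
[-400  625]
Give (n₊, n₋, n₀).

step 0: pivot 256 → sign +
step 1: row/col 1 already zero → sign 0
signature = (1, 0, 1)

Answer: (1, 0, 1)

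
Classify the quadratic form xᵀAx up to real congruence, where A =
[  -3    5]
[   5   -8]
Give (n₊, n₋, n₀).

step 0: pivot -3 → sign −
step 1: pivot 1/3 → sign +
signature = (1, 1, 0)

Answer: (1, 1, 0)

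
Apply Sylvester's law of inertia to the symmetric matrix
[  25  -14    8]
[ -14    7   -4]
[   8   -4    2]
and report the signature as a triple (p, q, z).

step 0: pivot 25 → sign +
step 1: pivot -21/25 → sign −
step 2: pivot -2/7 → sign −
signature = (1, 2, 0)

Answer: (1, 2, 0)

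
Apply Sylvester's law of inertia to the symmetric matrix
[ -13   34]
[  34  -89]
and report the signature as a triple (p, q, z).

Answer: (0, 2, 0)

Derivation:
step 0: pivot -13 → sign −
step 1: pivot -1/13 → sign −
signature = (0, 2, 0)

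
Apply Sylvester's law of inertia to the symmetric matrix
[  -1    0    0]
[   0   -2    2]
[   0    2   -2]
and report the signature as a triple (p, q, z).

Answer: (0, 2, 1)

Derivation:
step 0: pivot -1 → sign −
step 1: pivot -2 → sign −
step 2: row/col 2 already zero → sign 0
signature = (0, 2, 1)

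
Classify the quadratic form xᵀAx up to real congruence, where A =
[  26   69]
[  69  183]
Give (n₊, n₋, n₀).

step 0: pivot 26 → sign +
step 1: pivot -3/26 → sign −
signature = (1, 1, 0)

Answer: (1, 1, 0)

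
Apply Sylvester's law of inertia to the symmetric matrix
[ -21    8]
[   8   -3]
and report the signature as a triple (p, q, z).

Answer: (1, 1, 0)

Derivation:
step 0: pivot -21 → sign −
step 1: pivot 1/21 → sign +
signature = (1, 1, 0)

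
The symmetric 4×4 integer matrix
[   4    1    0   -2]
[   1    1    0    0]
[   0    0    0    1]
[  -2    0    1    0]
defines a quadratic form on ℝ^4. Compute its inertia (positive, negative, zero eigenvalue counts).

step 0: pivot 4 → sign +
step 1: pivot 3/4 → sign +
step 2: pivot -4/3 → sign −
step 3: pivot 3/4 → sign +
signature = (3, 1, 0)

Answer: (3, 1, 0)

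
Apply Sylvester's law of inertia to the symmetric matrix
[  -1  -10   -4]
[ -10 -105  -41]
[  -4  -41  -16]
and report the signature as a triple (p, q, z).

step 0: pivot -1 → sign −
step 1: pivot -5 → sign −
step 2: pivot 1/5 → sign +
signature = (1, 2, 0)

Answer: (1, 2, 0)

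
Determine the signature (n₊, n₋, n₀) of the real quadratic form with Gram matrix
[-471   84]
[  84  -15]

Answer: (0, 2, 0)

Derivation:
step 0: pivot -471 → sign −
step 1: pivot -3/157 → sign −
signature = (0, 2, 0)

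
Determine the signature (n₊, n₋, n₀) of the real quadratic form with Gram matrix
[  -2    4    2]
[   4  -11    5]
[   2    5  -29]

Answer: (0, 2, 1)

Derivation:
step 0: pivot -2 → sign −
step 1: pivot -3 → sign −
step 2: row/col 2 already zero → sign 0
signature = (0, 2, 1)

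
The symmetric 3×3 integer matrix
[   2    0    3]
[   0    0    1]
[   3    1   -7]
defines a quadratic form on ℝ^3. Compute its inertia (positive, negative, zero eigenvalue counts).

step 0: pivot 2 → sign +
step 1: pivot -23/2 → sign −
step 2: pivot 2/23 → sign +
signature = (2, 1, 0)

Answer: (2, 1, 0)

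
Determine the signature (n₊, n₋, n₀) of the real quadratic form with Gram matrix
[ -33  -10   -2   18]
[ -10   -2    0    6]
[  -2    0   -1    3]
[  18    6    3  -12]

step 0: pivot -33 → sign −
step 1: pivot 34/33 → sign +
step 2: pivot -21/17 → sign −
step 3: pivot -3/7 → sign −
signature = (1, 3, 0)

Answer: (1, 3, 0)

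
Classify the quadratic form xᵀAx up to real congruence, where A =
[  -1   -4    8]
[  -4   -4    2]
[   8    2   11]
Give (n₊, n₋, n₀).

step 0: pivot -1 → sign −
step 1: pivot 12 → sign +
step 2: row/col 2 already zero → sign 0
signature = (1, 1, 1)

Answer: (1, 1, 1)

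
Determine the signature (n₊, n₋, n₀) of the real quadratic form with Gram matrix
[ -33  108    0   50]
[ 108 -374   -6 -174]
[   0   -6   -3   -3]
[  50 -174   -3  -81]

Answer: (0, 4, 0)

Derivation:
step 0: pivot -33 → sign −
step 1: pivot -226/11 → sign −
step 2: pivot -141/113 → sign −
step 3: pivot -2/141 → sign −
signature = (0, 4, 0)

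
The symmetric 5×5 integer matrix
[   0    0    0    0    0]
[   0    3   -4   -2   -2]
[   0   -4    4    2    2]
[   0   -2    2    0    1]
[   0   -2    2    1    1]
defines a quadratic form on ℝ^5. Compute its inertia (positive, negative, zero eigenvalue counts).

Answer: (1, 2, 2)

Derivation:
step 0: pivot 3 → sign +
step 1: pivot -4/3 → sign −
step 2: pivot -1 → sign −
step 3: row/col 3 already zero → sign 0
step 4: row/col 4 already zero → sign 0
signature = (1, 2, 2)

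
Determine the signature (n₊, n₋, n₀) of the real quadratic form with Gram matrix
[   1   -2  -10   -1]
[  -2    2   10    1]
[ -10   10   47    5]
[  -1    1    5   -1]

Answer: (1, 3, 0)

Derivation:
step 0: pivot 1 → sign +
step 1: pivot -2 → sign −
step 2: pivot -3 → sign −
step 3: pivot -3/2 → sign −
signature = (1, 3, 0)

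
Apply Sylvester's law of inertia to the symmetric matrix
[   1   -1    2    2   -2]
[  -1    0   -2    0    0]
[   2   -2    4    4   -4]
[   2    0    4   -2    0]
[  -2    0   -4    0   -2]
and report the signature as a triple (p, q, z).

Answer: (1, 3, 1)

Derivation:
step 0: pivot 1 → sign +
step 1: pivot -1 → sign −
step 2: pivot -2 → sign −
step 3: pivot -2 → sign −
step 4: row/col 4 already zero → sign 0
signature = (1, 3, 1)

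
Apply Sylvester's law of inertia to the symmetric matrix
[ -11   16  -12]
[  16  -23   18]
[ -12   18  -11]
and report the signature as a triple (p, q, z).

Answer: (2, 1, 0)

Derivation:
step 0: pivot -11 → sign −
step 1: pivot 3/11 → sign +
step 2: pivot 1 → sign +
signature = (2, 1, 0)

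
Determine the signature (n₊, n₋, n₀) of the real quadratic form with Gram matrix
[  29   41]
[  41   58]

step 0: pivot 29 → sign +
step 1: pivot 1/29 → sign +
signature = (2, 0, 0)

Answer: (2, 0, 0)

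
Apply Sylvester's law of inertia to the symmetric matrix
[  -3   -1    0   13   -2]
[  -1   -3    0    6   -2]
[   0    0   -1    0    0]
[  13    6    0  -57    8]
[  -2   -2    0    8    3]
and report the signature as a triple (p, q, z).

Answer: (1, 4, 0)

Derivation:
step 0: pivot -3 → sign −
step 1: pivot -8/3 → sign −
step 2: pivot -1 → sign −
step 3: pivot 3/8 → sign +
step 4: pivot -1 → sign −
signature = (1, 4, 0)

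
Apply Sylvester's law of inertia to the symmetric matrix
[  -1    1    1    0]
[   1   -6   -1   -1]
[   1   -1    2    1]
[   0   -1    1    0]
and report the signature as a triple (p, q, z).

Answer: (1, 3, 0)

Derivation:
step 0: pivot -1 → sign −
step 1: pivot -5 → sign −
step 2: pivot 3 → sign +
step 3: pivot -2/15 → sign −
signature = (1, 3, 0)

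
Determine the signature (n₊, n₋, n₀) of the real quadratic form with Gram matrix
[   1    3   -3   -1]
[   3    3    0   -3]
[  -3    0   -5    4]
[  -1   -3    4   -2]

step 0: pivot 1 → sign +
step 1: pivot -6 → sign −
step 2: pivot -1/2 → sign −
step 3: pivot -1 → sign −
signature = (1, 3, 0)

Answer: (1, 3, 0)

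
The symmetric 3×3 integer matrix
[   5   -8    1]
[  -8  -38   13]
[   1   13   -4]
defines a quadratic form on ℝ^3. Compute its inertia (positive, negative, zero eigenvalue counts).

Answer: (1, 2, 0)

Derivation:
step 0: pivot 5 → sign +
step 1: pivot -254/5 → sign −
step 2: pivot -1/254 → sign −
signature = (1, 2, 0)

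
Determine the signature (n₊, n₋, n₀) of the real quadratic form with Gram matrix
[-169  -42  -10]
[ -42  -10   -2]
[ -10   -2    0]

step 0: pivot -169 → sign −
step 1: pivot 74/169 → sign +
step 2: pivot 2/37 → sign +
signature = (2, 1, 0)

Answer: (2, 1, 0)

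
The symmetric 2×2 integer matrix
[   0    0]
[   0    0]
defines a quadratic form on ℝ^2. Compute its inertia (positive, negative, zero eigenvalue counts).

step 0: row/col 0 already zero → sign 0
step 1: row/col 1 already zero → sign 0
signature = (0, 0, 2)

Answer: (0, 0, 2)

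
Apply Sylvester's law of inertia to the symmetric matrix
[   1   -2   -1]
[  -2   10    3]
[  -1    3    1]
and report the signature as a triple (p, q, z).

Answer: (2, 1, 0)

Derivation:
step 0: pivot 1 → sign +
step 1: pivot 6 → sign +
step 2: pivot -1/6 → sign −
signature = (2, 1, 0)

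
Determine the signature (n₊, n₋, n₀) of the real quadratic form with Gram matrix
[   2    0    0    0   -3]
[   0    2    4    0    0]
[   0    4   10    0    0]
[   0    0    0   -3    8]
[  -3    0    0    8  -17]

Answer: (3, 2, 0)

Derivation:
step 0: pivot 2 → sign +
step 1: pivot 2 → sign +
step 2: pivot 2 → sign +
step 3: pivot -3 → sign −
step 4: pivot -1/6 → sign −
signature = (3, 2, 0)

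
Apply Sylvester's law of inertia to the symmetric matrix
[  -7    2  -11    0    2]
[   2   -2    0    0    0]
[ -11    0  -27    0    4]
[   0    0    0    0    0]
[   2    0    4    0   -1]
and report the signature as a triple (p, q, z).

Answer: (0, 4, 1)

Derivation:
step 0: pivot -7 → sign −
step 1: pivot -10/7 → sign −
step 2: pivot -14/5 → sign −
step 3: pivot -1/7 → sign −
step 4: row/col 4 already zero → sign 0
signature = (0, 4, 1)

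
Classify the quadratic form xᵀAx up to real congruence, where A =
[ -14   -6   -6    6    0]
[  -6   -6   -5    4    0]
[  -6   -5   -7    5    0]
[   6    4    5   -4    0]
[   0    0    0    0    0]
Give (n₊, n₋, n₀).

step 0: pivot -14 → sign −
step 1: pivot -24/7 → sign −
step 2: pivot -65/24 → sign −
step 3: pivot -6/65 → sign −
step 4: row/col 4 already zero → sign 0
signature = (0, 4, 1)

Answer: (0, 4, 1)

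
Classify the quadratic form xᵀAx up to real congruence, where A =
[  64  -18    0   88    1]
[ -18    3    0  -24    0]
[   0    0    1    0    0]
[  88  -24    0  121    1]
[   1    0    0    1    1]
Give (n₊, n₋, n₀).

Answer: (4, 1, 0)

Derivation:
step 0: pivot 64 → sign +
step 1: pivot -33/16 → sign −
step 2: pivot 1 → sign +
step 3: pivot 3/11 → sign +
step 4: pivot 3/4 → sign +
signature = (4, 1, 0)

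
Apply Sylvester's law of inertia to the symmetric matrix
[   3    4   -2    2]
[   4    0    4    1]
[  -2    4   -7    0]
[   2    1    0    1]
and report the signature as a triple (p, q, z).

Answer: (2, 2, 0)

Derivation:
step 0: pivot 3 → sign +
step 1: pivot -16/3 → sign −
step 2: pivot 3/16 → sign +
step 3: pivot -3 → sign −
signature = (2, 2, 0)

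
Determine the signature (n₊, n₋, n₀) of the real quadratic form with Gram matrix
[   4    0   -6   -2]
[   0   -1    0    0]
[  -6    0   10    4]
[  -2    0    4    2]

step 0: pivot 4 → sign +
step 1: pivot -1 → sign −
step 2: pivot 1 → sign +
step 3: row/col 3 already zero → sign 0
signature = (2, 1, 1)

Answer: (2, 1, 1)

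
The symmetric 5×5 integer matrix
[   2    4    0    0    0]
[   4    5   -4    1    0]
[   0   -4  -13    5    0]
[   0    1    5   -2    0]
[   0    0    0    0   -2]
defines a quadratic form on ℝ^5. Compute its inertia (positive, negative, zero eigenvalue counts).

Answer: (2, 3, 0)

Derivation:
step 0: pivot 2 → sign +
step 1: pivot -3 → sign −
step 2: pivot -23/3 → sign −
step 3: pivot 2/23 → sign +
step 4: pivot -2 → sign −
signature = (2, 3, 0)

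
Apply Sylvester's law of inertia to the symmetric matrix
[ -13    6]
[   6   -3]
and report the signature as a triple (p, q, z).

step 0: pivot -13 → sign −
step 1: pivot -3/13 → sign −
signature = (0, 2, 0)

Answer: (0, 2, 0)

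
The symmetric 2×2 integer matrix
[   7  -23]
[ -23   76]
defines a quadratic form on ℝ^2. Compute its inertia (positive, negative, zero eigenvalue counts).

step 0: pivot 7 → sign +
step 1: pivot 3/7 → sign +
signature = (2, 0, 0)

Answer: (2, 0, 0)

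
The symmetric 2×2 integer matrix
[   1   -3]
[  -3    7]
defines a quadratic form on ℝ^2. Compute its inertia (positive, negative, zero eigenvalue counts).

Answer: (1, 1, 0)

Derivation:
step 0: pivot 1 → sign +
step 1: pivot -2 → sign −
signature = (1, 1, 0)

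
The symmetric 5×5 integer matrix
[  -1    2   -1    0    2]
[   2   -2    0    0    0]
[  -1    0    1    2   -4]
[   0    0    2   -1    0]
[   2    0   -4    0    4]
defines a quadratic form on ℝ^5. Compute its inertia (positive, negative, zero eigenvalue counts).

Answer: (2, 3, 0)

Derivation:
step 0: pivot -1 → sign −
step 1: pivot 2 → sign +
step 2: pivot -1 → sign −
step 3: pivot 4 → sign +
step 4: pivot -1 → sign −
signature = (2, 3, 0)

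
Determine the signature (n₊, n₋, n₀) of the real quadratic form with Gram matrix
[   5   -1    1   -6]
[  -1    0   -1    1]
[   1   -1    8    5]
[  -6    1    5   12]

Answer: (3, 1, 0)

Derivation:
step 0: pivot 5 → sign +
step 1: pivot -1/5 → sign −
step 2: pivot 11 → sign +
step 3: pivot 6/11 → sign +
signature = (3, 1, 0)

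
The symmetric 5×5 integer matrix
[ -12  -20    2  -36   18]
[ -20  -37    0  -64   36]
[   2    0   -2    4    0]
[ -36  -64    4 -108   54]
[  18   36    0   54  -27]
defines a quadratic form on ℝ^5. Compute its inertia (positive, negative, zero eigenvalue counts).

step 0: pivot -12 → sign −
step 1: pivot -11/3 → sign −
step 2: pivot 15/11 → sign +
step 3: pivot 12/5 → sign +
step 4: row/col 4 already zero → sign 0
signature = (2, 2, 1)

Answer: (2, 2, 1)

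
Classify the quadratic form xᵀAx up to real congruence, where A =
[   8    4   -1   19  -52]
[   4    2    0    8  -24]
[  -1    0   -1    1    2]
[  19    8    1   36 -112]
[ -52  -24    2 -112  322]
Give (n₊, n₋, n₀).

Answer: (3, 2, 0)

Derivation:
step 0: pivot 8 → sign +
step 1: pivot -9/8 → sign −
step 2: pivot 2/9 → sign +
step 3: pivot 1 → sign +
step 4: pivot -2 → sign −
signature = (3, 2, 0)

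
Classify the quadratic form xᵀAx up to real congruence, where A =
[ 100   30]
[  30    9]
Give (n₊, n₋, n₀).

step 0: pivot 100 → sign +
step 1: row/col 1 already zero → sign 0
signature = (1, 0, 1)

Answer: (1, 0, 1)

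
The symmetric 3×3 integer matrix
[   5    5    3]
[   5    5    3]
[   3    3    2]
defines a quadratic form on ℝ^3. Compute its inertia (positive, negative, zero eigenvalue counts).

step 0: pivot 5 → sign +
step 1: pivot 1/5 → sign +
step 2: row/col 2 already zero → sign 0
signature = (2, 0, 1)

Answer: (2, 0, 1)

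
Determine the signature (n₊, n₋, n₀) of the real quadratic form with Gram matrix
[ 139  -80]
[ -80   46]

Answer: (1, 1, 0)

Derivation:
step 0: pivot 139 → sign +
step 1: pivot -6/139 → sign −
signature = (1, 1, 0)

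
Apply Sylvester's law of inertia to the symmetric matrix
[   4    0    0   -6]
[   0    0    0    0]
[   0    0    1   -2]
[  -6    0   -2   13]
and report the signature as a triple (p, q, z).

Answer: (2, 0, 2)

Derivation:
step 0: pivot 4 → sign +
step 1: pivot 1 → sign +
step 2: row/col 2 already zero → sign 0
step 3: row/col 3 already zero → sign 0
signature = (2, 0, 2)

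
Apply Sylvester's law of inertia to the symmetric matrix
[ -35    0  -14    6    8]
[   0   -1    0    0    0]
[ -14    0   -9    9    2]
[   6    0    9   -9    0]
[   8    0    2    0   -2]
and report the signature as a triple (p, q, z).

Answer: (2, 3, 0)

Derivation:
step 0: pivot -35 → sign −
step 1: pivot -1 → sign −
step 2: pivot -17/5 → sign −
step 3: pivot 576/119 → sign +
step 4: pivot 1/16 → sign +
signature = (2, 3, 0)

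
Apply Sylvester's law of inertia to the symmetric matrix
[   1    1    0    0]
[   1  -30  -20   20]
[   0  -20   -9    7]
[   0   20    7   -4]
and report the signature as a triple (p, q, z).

step 0: pivot 1 → sign +
step 1: pivot -31 → sign −
step 2: pivot 121/31 → sign +
step 3: pivot -3/121 → sign −
signature = (2, 2, 0)

Answer: (2, 2, 0)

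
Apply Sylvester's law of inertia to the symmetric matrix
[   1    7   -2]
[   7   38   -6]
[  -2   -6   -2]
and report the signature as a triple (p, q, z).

step 0: pivot 1 → sign +
step 1: pivot -11 → sign −
step 2: pivot -2/11 → sign −
signature = (1, 2, 0)

Answer: (1, 2, 0)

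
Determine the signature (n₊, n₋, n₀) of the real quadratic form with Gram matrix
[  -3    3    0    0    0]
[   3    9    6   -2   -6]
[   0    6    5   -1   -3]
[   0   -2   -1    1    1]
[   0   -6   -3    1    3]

Answer: (3, 1, 1)

Derivation:
step 0: pivot -3 → sign −
step 1: pivot 12 → sign +
step 2: pivot 2 → sign +
step 3: pivot 2/3 → sign +
step 4: row/col 4 already zero → sign 0
signature = (3, 1, 1)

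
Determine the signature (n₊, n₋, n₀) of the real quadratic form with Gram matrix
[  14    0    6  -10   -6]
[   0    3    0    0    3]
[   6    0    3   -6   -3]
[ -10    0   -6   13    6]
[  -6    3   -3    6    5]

Answer: (3, 2, 0)

Derivation:
step 0: pivot 14 → sign +
step 1: pivot 3 → sign +
step 2: pivot 3/7 → sign +
step 3: pivot -1 → sign −
step 4: pivot -1 → sign −
signature = (3, 2, 0)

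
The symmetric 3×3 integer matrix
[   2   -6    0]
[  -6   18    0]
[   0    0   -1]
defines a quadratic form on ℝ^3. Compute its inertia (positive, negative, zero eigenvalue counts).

Answer: (1, 1, 1)

Derivation:
step 0: pivot 2 → sign +
step 1: pivot -1 → sign −
step 2: row/col 2 already zero → sign 0
signature = (1, 1, 1)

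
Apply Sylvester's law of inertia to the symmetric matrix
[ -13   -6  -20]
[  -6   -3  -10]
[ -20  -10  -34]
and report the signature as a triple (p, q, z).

Answer: (0, 3, 0)

Derivation:
step 0: pivot -13 → sign −
step 1: pivot -3/13 → sign −
step 2: pivot -2/3 → sign −
signature = (0, 3, 0)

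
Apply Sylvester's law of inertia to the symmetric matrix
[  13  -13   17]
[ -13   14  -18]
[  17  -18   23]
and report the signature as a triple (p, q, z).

Answer: (2, 1, 0)

Derivation:
step 0: pivot 13 → sign +
step 1: pivot 1 → sign +
step 2: pivot -3/13 → sign −
signature = (2, 1, 0)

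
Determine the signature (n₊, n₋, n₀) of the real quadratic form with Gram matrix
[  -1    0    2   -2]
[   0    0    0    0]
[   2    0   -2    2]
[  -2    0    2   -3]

step 0: pivot -1 → sign −
step 1: pivot 2 → sign +
step 2: pivot -1 → sign −
step 3: row/col 3 already zero → sign 0
signature = (1, 2, 1)

Answer: (1, 2, 1)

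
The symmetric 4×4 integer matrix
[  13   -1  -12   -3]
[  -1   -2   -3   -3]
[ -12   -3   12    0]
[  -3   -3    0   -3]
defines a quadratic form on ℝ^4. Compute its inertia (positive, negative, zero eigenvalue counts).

Answer: (2, 1, 1)

Derivation:
step 0: pivot 13 → sign +
step 1: pivot -27/13 → sign −
step 2: pivot 25/3 → sign +
step 3: row/col 3 already zero → sign 0
signature = (2, 1, 1)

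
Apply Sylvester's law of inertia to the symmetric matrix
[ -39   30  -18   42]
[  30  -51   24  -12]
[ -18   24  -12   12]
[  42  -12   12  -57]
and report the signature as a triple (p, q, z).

Answer: (1, 2, 1)

Derivation:
step 0: pivot -39 → sign −
step 1: pivot -363/13 → sign −
step 2: pivot 3 → sign +
step 3: row/col 3 already zero → sign 0
signature = (1, 2, 1)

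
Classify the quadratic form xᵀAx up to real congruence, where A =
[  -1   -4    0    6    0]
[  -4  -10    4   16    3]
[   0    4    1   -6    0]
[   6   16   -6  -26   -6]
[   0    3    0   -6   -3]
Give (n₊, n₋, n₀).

Answer: (2, 3, 0)

Derivation:
step 0: pivot -1 → sign −
step 1: pivot 6 → sign +
step 2: pivot -5/3 → sign −
step 3: pivot -2/5 → sign −
step 4: pivot 3/2 → sign +
signature = (2, 3, 0)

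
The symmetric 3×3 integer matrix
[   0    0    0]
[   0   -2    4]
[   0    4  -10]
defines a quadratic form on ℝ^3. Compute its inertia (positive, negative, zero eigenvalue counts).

step 0: pivot -2 → sign −
step 1: pivot -2 → sign −
step 2: row/col 2 already zero → sign 0
signature = (0, 2, 1)

Answer: (0, 2, 1)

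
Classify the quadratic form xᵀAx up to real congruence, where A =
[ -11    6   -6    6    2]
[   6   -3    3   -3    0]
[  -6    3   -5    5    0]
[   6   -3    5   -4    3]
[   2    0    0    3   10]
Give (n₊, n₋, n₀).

step 0: pivot -11 → sign −
step 1: pivot 3/11 → sign +
step 2: pivot -2 → sign −
step 3: pivot 1 → sign +
step 4: pivot -3 → sign −
signature = (2, 3, 0)

Answer: (2, 3, 0)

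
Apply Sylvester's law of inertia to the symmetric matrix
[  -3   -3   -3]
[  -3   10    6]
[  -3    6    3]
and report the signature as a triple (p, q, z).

step 0: pivot -3 → sign −
step 1: pivot 13 → sign +
step 2: pivot -3/13 → sign −
signature = (1, 2, 0)

Answer: (1, 2, 0)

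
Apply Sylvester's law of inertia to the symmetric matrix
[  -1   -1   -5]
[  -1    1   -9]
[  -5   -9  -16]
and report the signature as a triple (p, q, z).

Answer: (2, 1, 0)

Derivation:
step 0: pivot -1 → sign −
step 1: pivot 2 → sign +
step 2: pivot 1 → sign +
signature = (2, 1, 0)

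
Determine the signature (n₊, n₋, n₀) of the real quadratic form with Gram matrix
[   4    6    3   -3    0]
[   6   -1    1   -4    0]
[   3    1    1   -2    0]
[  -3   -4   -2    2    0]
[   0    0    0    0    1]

Answer: (2, 2, 1)

Derivation:
step 0: pivot 4 → sign +
step 1: pivot -10 → sign −
step 2: pivot -1/40 → sign −
step 3: pivot 1 → sign +
step 4: row/col 4 already zero → sign 0
signature = (2, 2, 1)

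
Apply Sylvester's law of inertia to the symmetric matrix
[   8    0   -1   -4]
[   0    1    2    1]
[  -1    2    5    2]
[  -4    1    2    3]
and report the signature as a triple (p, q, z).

Answer: (3, 1, 0)

Derivation:
step 0: pivot 8 → sign +
step 1: pivot 1 → sign +
step 2: pivot 7/8 → sign +
step 3: pivot -2/7 → sign −
signature = (3, 1, 0)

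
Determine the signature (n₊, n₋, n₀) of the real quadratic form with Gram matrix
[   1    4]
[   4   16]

step 0: pivot 1 → sign +
step 1: row/col 1 already zero → sign 0
signature = (1, 0, 1)

Answer: (1, 0, 1)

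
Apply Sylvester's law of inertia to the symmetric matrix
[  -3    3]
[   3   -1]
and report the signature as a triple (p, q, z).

step 0: pivot -3 → sign −
step 1: pivot 2 → sign +
signature = (1, 1, 0)

Answer: (1, 1, 0)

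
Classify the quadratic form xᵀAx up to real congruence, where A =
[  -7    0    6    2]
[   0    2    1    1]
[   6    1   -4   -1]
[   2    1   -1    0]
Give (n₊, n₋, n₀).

step 0: pivot -7 → sign −
step 1: pivot 2 → sign +
step 2: pivot 9/14 → sign +
step 3: row/col 3 already zero → sign 0
signature = (2, 1, 1)

Answer: (2, 1, 1)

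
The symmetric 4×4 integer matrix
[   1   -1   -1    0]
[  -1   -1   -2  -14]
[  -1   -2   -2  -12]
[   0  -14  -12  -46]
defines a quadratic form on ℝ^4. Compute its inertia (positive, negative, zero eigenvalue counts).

step 0: pivot 1 → sign +
step 1: pivot -2 → sign −
step 2: pivot 3/2 → sign +
step 3: pivot -2 → sign −
signature = (2, 2, 0)

Answer: (2, 2, 0)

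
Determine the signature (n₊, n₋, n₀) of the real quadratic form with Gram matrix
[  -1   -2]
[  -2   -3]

step 0: pivot -1 → sign −
step 1: pivot 1 → sign +
signature = (1, 1, 0)

Answer: (1, 1, 0)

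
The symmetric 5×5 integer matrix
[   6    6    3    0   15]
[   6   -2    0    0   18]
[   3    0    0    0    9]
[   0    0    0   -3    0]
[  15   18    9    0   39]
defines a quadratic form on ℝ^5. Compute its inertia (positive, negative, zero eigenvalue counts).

step 0: pivot 6 → sign +
step 1: pivot -8 → sign −
step 2: pivot -3/8 → sign −
step 3: pivot -3 → sign −
step 4: pivot 3 → sign +
signature = (2, 3, 0)

Answer: (2, 3, 0)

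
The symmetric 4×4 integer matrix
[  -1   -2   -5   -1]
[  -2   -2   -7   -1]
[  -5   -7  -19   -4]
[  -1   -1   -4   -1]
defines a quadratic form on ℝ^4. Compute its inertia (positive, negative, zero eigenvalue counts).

step 0: pivot -1 → sign −
step 1: pivot 2 → sign +
step 2: pivot 3/2 → sign +
step 3: pivot -2/3 → sign −
signature = (2, 2, 0)

Answer: (2, 2, 0)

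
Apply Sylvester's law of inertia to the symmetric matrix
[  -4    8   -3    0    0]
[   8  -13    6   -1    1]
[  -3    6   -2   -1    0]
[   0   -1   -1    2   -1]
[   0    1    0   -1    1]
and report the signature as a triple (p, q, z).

step 0: pivot -4 → sign −
step 1: pivot 3 → sign +
step 2: pivot 1/4 → sign +
step 3: pivot -7/3 → sign −
step 4: pivot 6/7 → sign +
signature = (3, 2, 0)

Answer: (3, 2, 0)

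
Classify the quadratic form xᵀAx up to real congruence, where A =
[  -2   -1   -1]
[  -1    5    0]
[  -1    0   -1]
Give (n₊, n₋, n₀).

Answer: (1, 2, 0)

Derivation:
step 0: pivot -2 → sign −
step 1: pivot 11/2 → sign +
step 2: pivot -6/11 → sign −
signature = (1, 2, 0)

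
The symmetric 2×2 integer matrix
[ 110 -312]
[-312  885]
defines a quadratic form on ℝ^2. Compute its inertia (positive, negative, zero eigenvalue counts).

step 0: pivot 110 → sign +
step 1: pivot 3/55 → sign +
signature = (2, 0, 0)

Answer: (2, 0, 0)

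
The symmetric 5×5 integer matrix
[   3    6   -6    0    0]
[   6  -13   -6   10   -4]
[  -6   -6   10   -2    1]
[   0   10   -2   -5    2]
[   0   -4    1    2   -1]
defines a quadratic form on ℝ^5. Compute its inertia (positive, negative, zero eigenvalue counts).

Answer: (1, 4, 0)

Derivation:
step 0: pivot 3 → sign +
step 1: pivot -25 → sign −
step 2: pivot -14/25 → sign −
step 3: pivot -5/7 → sign −
step 4: pivot -1/10 → sign −
signature = (1, 4, 0)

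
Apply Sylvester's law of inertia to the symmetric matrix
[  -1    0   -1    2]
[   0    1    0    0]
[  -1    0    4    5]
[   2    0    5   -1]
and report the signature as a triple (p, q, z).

step 0: pivot -1 → sign −
step 1: pivot 1 → sign +
step 2: pivot 5 → sign +
step 3: pivot 6/5 → sign +
signature = (3, 1, 0)

Answer: (3, 1, 0)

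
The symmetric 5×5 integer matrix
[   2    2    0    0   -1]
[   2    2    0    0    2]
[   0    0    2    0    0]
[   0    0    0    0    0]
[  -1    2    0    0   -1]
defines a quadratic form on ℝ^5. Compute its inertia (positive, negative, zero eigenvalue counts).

step 0: pivot 2 → sign +
step 1: pivot 2 → sign +
step 2: pivot -3/2 → sign −
step 3: pivot 6 → sign +
step 4: row/col 4 already zero → sign 0
signature = (3, 1, 1)

Answer: (3, 1, 1)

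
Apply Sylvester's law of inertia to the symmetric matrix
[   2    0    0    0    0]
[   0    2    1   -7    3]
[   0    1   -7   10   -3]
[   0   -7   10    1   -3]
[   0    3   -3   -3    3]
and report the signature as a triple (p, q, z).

Answer: (4, 1, 0)

Derivation:
step 0: pivot 2 → sign +
step 1: pivot 2 → sign +
step 2: pivot -15/2 → sign −
step 3: pivot 4/5 → sign +
step 4: pivot 3/4 → sign +
signature = (4, 1, 0)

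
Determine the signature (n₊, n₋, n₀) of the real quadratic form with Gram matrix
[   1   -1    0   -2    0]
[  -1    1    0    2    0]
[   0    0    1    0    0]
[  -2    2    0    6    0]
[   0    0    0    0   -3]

Answer: (3, 1, 1)

Derivation:
step 0: pivot 1 → sign +
step 1: pivot 1 → sign +
step 2: pivot 2 → sign +
step 3: pivot -3 → sign −
step 4: row/col 4 already zero → sign 0
signature = (3, 1, 1)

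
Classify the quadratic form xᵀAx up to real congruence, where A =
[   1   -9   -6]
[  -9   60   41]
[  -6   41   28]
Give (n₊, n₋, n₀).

Answer: (2, 1, 0)

Derivation:
step 0: pivot 1 → sign +
step 1: pivot -21 → sign −
step 2: pivot 1/21 → sign +
signature = (2, 1, 0)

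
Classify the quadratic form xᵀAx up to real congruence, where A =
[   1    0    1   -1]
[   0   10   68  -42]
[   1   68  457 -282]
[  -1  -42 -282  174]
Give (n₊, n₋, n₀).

step 0: pivot 1 → sign +
step 1: pivot 10 → sign +
step 2: pivot -32/5 → sign −
step 3: pivot -3/32 → sign −
signature = (2, 2, 0)

Answer: (2, 2, 0)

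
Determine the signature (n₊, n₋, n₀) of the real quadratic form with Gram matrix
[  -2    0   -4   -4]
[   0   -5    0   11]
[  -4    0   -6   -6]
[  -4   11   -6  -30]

step 0: pivot -2 → sign −
step 1: pivot -5 → sign −
step 2: pivot 2 → sign +
step 3: pivot 1/5 → sign +
signature = (2, 2, 0)

Answer: (2, 2, 0)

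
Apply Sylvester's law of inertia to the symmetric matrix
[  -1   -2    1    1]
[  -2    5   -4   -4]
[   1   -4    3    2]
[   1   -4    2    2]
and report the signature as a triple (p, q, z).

step 0: pivot -1 → sign −
step 1: pivot 9 → sign +
step 2: pivot -1 → sign −
step 3: pivot 1 → sign +
signature = (2, 2, 0)

Answer: (2, 2, 0)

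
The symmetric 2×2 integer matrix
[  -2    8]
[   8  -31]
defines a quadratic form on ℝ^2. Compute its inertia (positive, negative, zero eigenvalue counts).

Answer: (1, 1, 0)

Derivation:
step 0: pivot -2 → sign −
step 1: pivot 1 → sign +
signature = (1, 1, 0)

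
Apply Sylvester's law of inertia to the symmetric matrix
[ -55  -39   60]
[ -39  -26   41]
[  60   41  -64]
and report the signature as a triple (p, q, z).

step 0: pivot -55 → sign −
step 1: pivot 91/55 → sign +
step 2: pivot 1/91 → sign +
signature = (2, 1, 0)

Answer: (2, 1, 0)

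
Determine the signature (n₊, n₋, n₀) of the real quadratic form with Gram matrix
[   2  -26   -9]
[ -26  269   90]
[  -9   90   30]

step 0: pivot 2 → sign +
step 1: pivot -69 → sign −
step 2: pivot 3/46 → sign +
signature = (2, 1, 0)

Answer: (2, 1, 0)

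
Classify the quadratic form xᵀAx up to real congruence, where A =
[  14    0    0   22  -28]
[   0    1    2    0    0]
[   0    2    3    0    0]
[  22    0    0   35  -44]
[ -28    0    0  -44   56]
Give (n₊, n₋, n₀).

Answer: (3, 1, 1)

Derivation:
step 0: pivot 14 → sign +
step 1: pivot 1 → sign +
step 2: pivot -1 → sign −
step 3: pivot 3/7 → sign +
step 4: row/col 4 already zero → sign 0
signature = (3, 1, 1)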